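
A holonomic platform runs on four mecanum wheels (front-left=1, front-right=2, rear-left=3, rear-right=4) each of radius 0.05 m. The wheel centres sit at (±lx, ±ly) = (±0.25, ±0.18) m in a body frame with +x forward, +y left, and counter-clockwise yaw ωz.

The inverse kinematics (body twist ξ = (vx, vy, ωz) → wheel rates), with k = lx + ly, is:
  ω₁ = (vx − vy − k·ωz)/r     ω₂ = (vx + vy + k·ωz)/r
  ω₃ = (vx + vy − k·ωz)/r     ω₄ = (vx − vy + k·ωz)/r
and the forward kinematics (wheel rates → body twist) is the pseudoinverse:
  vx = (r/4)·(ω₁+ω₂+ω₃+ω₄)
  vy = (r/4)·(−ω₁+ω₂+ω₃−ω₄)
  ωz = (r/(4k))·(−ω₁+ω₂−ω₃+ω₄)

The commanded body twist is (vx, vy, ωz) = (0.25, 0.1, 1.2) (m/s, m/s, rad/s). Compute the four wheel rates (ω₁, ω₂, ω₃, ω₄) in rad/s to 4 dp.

(-7.3200, 17.3200, -3.3200, 13.3200)

k = lx + ly = 0.25 + 0.18 = 0.4300;  k·ωz = 0.4300·1.2 = 0.5160
ω₁ (FL) = (vx − vy − k·ωz)/r = -0.3660/0.05 = -7.3200
ω₂ (FR) = (vx + vy + k·ωz)/r = 0.8660/0.05 = 17.3200
ω₃ (RL) = (vx + vy − k·ωz)/r = -0.1660/0.05 = -3.3200
ω₄ (RR) = (vx − vy + k·ωz)/r = 0.6660/0.05 = 13.3200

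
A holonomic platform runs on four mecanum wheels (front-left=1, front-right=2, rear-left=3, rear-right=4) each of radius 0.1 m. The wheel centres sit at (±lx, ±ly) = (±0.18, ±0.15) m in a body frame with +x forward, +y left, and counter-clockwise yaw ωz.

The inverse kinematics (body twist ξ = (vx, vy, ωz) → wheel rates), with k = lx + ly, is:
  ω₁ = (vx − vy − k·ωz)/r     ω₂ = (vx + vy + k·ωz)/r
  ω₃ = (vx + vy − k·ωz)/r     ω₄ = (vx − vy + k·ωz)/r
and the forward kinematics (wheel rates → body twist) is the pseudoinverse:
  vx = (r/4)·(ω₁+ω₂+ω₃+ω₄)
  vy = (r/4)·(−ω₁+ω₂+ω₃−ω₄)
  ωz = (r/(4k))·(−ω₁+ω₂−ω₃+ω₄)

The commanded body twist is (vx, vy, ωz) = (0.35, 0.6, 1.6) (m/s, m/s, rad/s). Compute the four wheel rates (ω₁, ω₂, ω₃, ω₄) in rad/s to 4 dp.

(-7.7800, 14.7800, 4.2200, 2.7800)

k = lx + ly = 0.18 + 0.15 = 0.3300;  k·ωz = 0.3300·1.6 = 0.5280
ω₁ (FL) = (vx − vy − k·ωz)/r = -0.7780/0.1 = -7.7800
ω₂ (FR) = (vx + vy + k·ωz)/r = 1.4780/0.1 = 14.7800
ω₃ (RL) = (vx + vy − k·ωz)/r = 0.4220/0.1 = 4.2200
ω₄ (RR) = (vx − vy + k·ωz)/r = 0.2780/0.1 = 2.7800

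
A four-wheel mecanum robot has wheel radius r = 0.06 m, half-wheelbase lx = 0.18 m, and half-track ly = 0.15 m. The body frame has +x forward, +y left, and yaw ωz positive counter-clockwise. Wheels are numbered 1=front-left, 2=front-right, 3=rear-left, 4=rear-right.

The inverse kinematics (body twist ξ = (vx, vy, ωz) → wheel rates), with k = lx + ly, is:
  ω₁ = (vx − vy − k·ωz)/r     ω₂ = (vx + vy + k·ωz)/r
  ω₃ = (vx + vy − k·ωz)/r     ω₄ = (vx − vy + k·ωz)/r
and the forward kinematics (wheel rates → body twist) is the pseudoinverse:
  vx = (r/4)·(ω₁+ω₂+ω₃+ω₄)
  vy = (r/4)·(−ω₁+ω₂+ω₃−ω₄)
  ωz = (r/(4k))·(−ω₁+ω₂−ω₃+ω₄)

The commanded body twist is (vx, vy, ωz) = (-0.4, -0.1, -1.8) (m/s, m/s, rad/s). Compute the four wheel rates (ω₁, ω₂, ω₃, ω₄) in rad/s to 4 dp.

k = lx + ly = 0.18 + 0.15 = 0.3300;  k·ωz = 0.3300·-1.8 = -0.5940
ω₁ (FL) = (vx − vy − k·ωz)/r = 0.2940/0.06 = 4.9000
ω₂ (FR) = (vx + vy + k·ωz)/r = -1.0940/0.06 = -18.2333
ω₃ (RL) = (vx + vy − k·ωz)/r = 0.0940/0.06 = 1.5667
ω₄ (RR) = (vx − vy + k·ωz)/r = -0.8940/0.06 = -14.9000

(4.9000, -18.2333, 1.5667, -14.9000)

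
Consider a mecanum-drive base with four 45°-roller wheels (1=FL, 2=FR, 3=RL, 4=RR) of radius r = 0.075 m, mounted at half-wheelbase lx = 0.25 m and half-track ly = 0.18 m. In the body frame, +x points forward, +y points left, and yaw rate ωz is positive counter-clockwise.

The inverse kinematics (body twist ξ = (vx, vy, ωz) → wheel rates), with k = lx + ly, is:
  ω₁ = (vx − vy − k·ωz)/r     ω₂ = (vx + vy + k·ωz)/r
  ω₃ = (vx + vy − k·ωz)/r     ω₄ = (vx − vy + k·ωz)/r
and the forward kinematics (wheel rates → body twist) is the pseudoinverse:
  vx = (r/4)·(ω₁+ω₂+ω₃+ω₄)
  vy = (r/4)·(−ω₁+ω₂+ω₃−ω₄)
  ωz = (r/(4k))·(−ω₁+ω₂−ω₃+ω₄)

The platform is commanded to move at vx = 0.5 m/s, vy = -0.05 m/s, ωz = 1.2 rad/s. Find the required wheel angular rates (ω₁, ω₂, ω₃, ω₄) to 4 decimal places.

k = lx + ly = 0.25 + 0.18 = 0.4300;  k·ωz = 0.4300·1.2 = 0.5160
ω₁ (FL) = (vx − vy − k·ωz)/r = 0.0340/0.075 = 0.4533
ω₂ (FR) = (vx + vy + k·ωz)/r = 0.9660/0.075 = 12.8800
ω₃ (RL) = (vx + vy − k·ωz)/r = -0.0660/0.075 = -0.8800
ω₄ (RR) = (vx − vy + k·ωz)/r = 1.0660/0.075 = 14.2133

(0.4533, 12.8800, -0.8800, 14.2133)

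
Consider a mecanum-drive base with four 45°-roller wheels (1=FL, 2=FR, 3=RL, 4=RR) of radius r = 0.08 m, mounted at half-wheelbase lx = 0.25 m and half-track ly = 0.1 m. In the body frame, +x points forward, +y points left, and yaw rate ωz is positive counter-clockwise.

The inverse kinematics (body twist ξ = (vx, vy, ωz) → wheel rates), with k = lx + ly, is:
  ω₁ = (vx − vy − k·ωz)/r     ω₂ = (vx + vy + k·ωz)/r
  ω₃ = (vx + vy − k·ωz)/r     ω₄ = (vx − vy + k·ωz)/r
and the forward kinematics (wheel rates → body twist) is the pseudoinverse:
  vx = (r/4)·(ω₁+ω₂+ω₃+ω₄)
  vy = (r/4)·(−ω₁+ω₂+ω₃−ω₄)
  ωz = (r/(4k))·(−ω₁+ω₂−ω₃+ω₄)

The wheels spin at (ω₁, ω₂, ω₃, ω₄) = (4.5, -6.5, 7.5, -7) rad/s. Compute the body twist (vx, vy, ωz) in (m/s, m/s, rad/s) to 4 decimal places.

k = lx + ly = 0.25 + 0.1 = 0.3500
ω₁+ω₂+ω₃+ω₄ = -1.5000  →  vx = (0.08/4)·-1.5000 = -0.0300
−ω₁+ω₂+ω₃−ω₄ = 3.5000  →  vy = (0.08/4)·3.5000 = 0.0700
−ω₁+ω₂−ω₃+ω₄ = -25.5000  →  ωz = (0.08/1.4000)·-25.5000 = -1.4571

(-0.0300, 0.0700, -1.4571)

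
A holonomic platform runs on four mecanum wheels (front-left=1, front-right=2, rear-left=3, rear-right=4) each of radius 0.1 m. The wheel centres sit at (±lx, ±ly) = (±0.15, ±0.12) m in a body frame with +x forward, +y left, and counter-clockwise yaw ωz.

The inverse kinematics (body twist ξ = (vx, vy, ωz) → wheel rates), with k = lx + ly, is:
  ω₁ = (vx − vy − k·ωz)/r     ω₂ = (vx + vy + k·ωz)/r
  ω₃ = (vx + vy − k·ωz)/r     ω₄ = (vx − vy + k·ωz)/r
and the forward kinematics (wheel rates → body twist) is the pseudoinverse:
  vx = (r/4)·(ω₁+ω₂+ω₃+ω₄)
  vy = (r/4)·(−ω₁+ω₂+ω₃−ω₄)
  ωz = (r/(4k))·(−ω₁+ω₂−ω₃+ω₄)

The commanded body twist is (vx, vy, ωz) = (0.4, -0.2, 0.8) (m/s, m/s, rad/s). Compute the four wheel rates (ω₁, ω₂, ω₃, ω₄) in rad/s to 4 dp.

k = lx + ly = 0.15 + 0.12 = 0.2700;  k·ωz = 0.2700·0.8 = 0.2160
ω₁ (FL) = (vx − vy − k·ωz)/r = 0.3840/0.1 = 3.8400
ω₂ (FR) = (vx + vy + k·ωz)/r = 0.4160/0.1 = 4.1600
ω₃ (RL) = (vx + vy − k·ωz)/r = -0.0160/0.1 = -0.1600
ω₄ (RR) = (vx − vy + k·ωz)/r = 0.8160/0.1 = 8.1600

(3.8400, 4.1600, -0.1600, 8.1600)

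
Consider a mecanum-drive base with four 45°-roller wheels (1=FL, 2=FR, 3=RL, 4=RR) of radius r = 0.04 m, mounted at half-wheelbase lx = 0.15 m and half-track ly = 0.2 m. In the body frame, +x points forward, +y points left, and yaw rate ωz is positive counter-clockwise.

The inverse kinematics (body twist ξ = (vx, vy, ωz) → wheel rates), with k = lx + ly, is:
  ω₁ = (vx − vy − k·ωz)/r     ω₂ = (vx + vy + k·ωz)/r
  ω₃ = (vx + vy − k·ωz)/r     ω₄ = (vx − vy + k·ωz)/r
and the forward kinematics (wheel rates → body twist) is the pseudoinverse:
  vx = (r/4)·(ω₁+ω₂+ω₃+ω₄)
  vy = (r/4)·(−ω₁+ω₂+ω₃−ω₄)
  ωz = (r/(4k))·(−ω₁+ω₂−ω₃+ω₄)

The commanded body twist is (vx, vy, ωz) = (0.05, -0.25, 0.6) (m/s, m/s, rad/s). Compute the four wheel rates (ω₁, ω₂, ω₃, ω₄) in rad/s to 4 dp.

(2.2500, 0.2500, -10.2500, 12.7500)

k = lx + ly = 0.15 + 0.2 = 0.3500;  k·ωz = 0.3500·0.6 = 0.2100
ω₁ (FL) = (vx − vy − k·ωz)/r = 0.0900/0.04 = 2.2500
ω₂ (FR) = (vx + vy + k·ωz)/r = 0.0100/0.04 = 0.2500
ω₃ (RL) = (vx + vy − k·ωz)/r = -0.4100/0.04 = -10.2500
ω₄ (RR) = (vx − vy + k·ωz)/r = 0.5100/0.04 = 12.7500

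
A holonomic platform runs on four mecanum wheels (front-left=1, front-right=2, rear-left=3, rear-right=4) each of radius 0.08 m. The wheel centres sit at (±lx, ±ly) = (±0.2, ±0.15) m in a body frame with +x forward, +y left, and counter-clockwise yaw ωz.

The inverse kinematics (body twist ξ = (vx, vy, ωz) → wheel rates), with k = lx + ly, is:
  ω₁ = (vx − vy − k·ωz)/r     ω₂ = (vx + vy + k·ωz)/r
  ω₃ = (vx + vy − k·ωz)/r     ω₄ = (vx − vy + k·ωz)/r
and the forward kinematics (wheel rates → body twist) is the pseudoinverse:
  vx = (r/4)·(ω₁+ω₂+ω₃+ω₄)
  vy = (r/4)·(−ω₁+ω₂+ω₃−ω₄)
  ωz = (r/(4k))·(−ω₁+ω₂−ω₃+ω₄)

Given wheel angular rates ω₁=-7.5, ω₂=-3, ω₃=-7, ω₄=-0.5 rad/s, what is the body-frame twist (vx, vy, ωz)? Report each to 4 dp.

(-0.3600, -0.0400, 0.6286)

k = lx + ly = 0.2 + 0.15 = 0.3500
ω₁+ω₂+ω₃+ω₄ = -18.0000  →  vx = (0.08/4)·-18.0000 = -0.3600
−ω₁+ω₂+ω₃−ω₄ = -2.0000  →  vy = (0.08/4)·-2.0000 = -0.0400
−ω₁+ω₂−ω₃+ω₄ = 11.0000  →  ωz = (0.08/1.4000)·11.0000 = 0.6286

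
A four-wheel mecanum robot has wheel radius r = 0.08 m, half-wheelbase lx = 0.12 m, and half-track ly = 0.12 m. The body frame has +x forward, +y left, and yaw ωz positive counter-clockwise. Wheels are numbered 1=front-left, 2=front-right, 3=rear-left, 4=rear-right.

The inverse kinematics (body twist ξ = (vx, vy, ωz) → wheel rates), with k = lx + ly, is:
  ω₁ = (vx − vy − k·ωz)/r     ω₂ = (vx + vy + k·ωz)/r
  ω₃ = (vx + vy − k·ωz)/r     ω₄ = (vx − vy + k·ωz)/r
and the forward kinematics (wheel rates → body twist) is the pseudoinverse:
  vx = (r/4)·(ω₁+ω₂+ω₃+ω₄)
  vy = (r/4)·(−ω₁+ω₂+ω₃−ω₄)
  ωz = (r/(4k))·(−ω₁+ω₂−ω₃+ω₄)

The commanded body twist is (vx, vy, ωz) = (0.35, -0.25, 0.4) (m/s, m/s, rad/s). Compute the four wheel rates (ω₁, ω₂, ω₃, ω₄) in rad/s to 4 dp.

k = lx + ly = 0.12 + 0.12 = 0.2400;  k·ωz = 0.2400·0.4 = 0.0960
ω₁ (FL) = (vx − vy − k·ωz)/r = 0.5040/0.08 = 6.3000
ω₂ (FR) = (vx + vy + k·ωz)/r = 0.1960/0.08 = 2.4500
ω₃ (RL) = (vx + vy − k·ωz)/r = 0.0040/0.08 = 0.0500
ω₄ (RR) = (vx − vy + k·ωz)/r = 0.6960/0.08 = 8.7000

(6.3000, 2.4500, 0.0500, 8.7000)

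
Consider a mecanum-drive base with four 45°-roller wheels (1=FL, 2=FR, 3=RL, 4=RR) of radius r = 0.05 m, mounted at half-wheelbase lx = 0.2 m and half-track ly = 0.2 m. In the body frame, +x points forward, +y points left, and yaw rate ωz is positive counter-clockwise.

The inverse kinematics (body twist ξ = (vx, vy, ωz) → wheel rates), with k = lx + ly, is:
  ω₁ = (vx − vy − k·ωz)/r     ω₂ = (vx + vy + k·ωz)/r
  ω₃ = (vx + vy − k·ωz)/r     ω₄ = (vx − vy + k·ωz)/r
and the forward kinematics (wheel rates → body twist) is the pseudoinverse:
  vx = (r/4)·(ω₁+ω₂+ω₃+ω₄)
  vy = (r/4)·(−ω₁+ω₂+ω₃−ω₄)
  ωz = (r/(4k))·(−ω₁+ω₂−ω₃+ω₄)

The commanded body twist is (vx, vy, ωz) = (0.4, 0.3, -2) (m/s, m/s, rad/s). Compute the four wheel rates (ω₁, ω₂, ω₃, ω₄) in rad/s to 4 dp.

(18.0000, -2.0000, 30.0000, -14.0000)

k = lx + ly = 0.2 + 0.2 = 0.4000;  k·ωz = 0.4000·-2 = -0.8000
ω₁ (FL) = (vx − vy − k·ωz)/r = 0.9000/0.05 = 18.0000
ω₂ (FR) = (vx + vy + k·ωz)/r = -0.1000/0.05 = -2.0000
ω₃ (RL) = (vx + vy − k·ωz)/r = 1.5000/0.05 = 30.0000
ω₄ (RR) = (vx − vy + k·ωz)/r = -0.7000/0.05 = -14.0000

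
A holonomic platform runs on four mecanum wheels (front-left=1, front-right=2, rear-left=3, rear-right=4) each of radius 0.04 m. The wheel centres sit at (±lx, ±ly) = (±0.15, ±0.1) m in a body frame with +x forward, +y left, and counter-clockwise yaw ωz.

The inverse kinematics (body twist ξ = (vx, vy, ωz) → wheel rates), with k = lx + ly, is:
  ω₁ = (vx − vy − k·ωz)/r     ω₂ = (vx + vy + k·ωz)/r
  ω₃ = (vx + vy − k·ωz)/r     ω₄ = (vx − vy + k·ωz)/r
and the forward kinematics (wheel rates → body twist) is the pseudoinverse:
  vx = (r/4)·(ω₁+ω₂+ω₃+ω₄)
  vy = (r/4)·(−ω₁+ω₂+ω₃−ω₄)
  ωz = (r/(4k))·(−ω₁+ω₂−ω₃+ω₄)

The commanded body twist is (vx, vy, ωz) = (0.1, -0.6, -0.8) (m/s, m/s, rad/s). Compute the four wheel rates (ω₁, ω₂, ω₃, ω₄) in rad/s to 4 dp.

k = lx + ly = 0.15 + 0.1 = 0.2500;  k·ωz = 0.2500·-0.8 = -0.2000
ω₁ (FL) = (vx − vy − k·ωz)/r = 0.9000/0.04 = 22.5000
ω₂ (FR) = (vx + vy + k·ωz)/r = -0.7000/0.04 = -17.5000
ω₃ (RL) = (vx + vy − k·ωz)/r = -0.3000/0.04 = -7.5000
ω₄ (RR) = (vx − vy + k·ωz)/r = 0.5000/0.04 = 12.5000

(22.5000, -17.5000, -7.5000, 12.5000)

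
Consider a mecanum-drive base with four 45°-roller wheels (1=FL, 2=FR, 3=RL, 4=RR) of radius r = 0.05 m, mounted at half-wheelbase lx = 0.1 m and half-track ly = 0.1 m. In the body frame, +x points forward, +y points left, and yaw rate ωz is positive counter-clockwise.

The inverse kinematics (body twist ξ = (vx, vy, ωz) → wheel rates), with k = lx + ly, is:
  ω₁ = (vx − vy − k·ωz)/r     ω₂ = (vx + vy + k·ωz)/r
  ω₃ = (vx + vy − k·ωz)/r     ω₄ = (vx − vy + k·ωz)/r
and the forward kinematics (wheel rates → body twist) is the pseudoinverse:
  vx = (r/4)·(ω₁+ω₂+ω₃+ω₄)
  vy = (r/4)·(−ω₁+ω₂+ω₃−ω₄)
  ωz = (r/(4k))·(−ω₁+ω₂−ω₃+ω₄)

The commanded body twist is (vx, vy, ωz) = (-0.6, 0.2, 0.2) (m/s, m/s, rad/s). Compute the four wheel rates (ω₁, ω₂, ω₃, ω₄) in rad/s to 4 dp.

(-16.8000, -7.2000, -8.8000, -15.2000)

k = lx + ly = 0.1 + 0.1 = 0.2000;  k·ωz = 0.2000·0.2 = 0.0400
ω₁ (FL) = (vx − vy − k·ωz)/r = -0.8400/0.05 = -16.8000
ω₂ (FR) = (vx + vy + k·ωz)/r = -0.3600/0.05 = -7.2000
ω₃ (RL) = (vx + vy − k·ωz)/r = -0.4400/0.05 = -8.8000
ω₄ (RR) = (vx − vy + k·ωz)/r = -0.7600/0.05 = -15.2000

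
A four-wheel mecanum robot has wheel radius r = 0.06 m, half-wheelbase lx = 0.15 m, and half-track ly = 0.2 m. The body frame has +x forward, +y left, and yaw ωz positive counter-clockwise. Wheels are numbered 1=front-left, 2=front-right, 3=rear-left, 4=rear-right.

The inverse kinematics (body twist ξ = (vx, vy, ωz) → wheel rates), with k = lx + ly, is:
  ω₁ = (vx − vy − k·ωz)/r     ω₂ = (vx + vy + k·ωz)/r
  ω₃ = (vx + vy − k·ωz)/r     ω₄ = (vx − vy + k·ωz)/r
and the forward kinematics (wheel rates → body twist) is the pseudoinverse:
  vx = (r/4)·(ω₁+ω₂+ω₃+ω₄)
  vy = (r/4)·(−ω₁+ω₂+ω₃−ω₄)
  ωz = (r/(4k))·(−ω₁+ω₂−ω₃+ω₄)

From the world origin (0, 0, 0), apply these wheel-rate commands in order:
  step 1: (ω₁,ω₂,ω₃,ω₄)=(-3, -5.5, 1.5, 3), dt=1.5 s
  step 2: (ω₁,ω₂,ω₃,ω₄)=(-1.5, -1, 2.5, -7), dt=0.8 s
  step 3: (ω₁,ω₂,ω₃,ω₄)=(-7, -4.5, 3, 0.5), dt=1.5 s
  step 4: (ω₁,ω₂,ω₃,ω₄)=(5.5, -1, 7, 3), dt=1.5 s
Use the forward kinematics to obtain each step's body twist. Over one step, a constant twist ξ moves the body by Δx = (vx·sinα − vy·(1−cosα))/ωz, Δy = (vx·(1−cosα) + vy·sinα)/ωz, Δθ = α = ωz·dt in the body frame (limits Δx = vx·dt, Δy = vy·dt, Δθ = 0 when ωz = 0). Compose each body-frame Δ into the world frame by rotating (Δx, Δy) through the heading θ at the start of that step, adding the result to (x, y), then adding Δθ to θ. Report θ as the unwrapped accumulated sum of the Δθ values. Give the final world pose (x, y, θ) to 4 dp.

step 1: ξ=(vx,vy,ωz)=(-0.0600, -0.0600, -0.0429), dt=1.5 → body Δ=(-0.0928, -0.0870, -0.0643) → world pose (-0.0928, -0.0870, -0.0643)
step 2: ξ=(vx,vy,ωz)=(-0.1050, 0.1500, -0.3857), dt=0.8 → body Δ=(-0.0643, 0.1310, -0.3086) → world pose (-0.1486, 0.0478, -0.3729)
step 3: ξ=(vx,vy,ωz)=(-0.1200, 0.0750, 0.0000), dt=1.5 → body Δ=(-0.1800, 0.1125, 0.0000) → world pose (-0.2752, 0.2181, -0.3729)
step 4: ξ=(vx,vy,ωz)=(0.2175, -0.0375, -0.4500), dt=1.5 → body Δ=(0.2838, -0.1581, -0.6750) → world pose (-0.0686, -0.0325, -1.0479)

(-0.0686, -0.0325, -1.0479)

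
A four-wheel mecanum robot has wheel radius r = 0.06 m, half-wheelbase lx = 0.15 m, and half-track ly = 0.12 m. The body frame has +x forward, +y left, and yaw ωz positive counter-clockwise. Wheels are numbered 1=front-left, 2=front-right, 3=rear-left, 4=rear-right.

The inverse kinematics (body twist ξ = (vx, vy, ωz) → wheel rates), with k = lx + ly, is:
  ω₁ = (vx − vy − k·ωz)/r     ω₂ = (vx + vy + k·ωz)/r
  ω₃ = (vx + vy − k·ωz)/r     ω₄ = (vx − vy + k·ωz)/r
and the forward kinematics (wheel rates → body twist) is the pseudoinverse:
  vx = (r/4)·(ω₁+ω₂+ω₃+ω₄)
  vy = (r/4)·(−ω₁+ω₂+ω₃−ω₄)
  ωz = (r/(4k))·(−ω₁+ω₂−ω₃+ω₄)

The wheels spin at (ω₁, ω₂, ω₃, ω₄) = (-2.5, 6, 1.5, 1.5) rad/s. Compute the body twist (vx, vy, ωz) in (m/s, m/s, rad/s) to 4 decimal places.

(0.0975, 0.1275, 0.4722)

k = lx + ly = 0.15 + 0.12 = 0.2700
ω₁+ω₂+ω₃+ω₄ = 6.5000  →  vx = (0.06/4)·6.5000 = 0.0975
−ω₁+ω₂+ω₃−ω₄ = 8.5000  →  vy = (0.06/4)·8.5000 = 0.1275
−ω₁+ω₂−ω₃+ω₄ = 8.5000  →  ωz = (0.06/1.0800)·8.5000 = 0.4722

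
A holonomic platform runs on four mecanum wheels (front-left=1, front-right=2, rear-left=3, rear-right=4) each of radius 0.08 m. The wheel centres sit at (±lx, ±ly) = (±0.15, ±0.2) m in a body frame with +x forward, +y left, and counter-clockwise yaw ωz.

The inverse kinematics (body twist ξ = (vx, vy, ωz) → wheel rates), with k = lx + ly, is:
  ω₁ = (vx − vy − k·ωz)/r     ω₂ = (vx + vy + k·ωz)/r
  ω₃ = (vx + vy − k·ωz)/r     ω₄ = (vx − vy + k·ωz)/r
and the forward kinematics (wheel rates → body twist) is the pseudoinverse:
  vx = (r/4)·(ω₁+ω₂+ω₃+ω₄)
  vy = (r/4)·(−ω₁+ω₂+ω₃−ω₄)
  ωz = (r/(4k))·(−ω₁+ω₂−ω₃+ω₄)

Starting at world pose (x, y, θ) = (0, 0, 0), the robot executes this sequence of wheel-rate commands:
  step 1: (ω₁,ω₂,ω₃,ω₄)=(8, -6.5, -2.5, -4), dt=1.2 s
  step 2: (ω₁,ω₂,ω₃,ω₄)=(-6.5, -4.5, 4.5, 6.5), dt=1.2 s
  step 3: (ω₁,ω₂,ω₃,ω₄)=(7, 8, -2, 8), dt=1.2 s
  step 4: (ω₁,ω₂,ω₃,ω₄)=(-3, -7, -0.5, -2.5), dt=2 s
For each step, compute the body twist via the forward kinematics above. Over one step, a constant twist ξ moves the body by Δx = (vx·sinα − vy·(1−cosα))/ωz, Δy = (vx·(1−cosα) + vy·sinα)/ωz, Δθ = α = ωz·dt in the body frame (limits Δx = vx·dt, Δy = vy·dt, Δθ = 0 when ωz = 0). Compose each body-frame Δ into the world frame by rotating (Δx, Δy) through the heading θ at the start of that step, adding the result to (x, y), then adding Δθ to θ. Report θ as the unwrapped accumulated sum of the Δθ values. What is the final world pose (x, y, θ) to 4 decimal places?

(-0.3976, -0.4640, -0.7543)

step 1: ξ=(vx,vy,ωz)=(-0.1000, -0.2600, -0.9143), dt=1.2 → body Δ=(-0.2520, -0.1936, -1.0971) → world pose (-0.2520, -0.1936, -1.0971)
step 2: ξ=(vx,vy,ωz)=(0.0000, 0.0000, 0.2286), dt=1.2 → body Δ=(0.0000, 0.0000, 0.2743) → world pose (-0.2520, -0.1936, -0.8229)
step 3: ξ=(vx,vy,ωz)=(0.4200, -0.1800, 0.6286), dt=1.2 → body Δ=(0.5352, -0.0149, 0.7543) → world pose (0.1011, -0.5961, -0.0686)
step 4: ξ=(vx,vy,ωz)=(-0.2600, -0.0400, -0.3429), dt=2.0 → body Δ=(-0.5066, 0.0975, -0.6857) → world pose (-0.3976, -0.4640, -0.7543)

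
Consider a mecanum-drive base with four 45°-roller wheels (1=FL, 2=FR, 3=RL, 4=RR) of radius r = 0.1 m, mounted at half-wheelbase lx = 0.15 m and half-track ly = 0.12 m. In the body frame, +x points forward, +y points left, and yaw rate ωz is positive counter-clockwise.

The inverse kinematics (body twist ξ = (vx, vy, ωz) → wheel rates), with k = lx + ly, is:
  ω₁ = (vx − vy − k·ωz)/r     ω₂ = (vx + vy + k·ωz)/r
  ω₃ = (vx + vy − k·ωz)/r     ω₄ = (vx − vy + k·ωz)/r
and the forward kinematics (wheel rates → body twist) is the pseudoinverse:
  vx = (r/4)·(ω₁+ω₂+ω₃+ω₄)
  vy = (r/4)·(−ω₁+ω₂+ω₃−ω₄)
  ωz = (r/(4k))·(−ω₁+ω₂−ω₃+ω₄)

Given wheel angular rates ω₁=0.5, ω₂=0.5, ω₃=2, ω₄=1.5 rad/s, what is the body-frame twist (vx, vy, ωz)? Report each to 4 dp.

k = lx + ly = 0.15 + 0.12 = 0.2700
ω₁+ω₂+ω₃+ω₄ = 4.5000  →  vx = (0.1/4)·4.5000 = 0.1125
−ω₁+ω₂+ω₃−ω₄ = 0.5000  →  vy = (0.1/4)·0.5000 = 0.0125
−ω₁+ω₂−ω₃+ω₄ = -0.5000  →  ωz = (0.1/1.0800)·-0.5000 = -0.0463

(0.1125, 0.0125, -0.0463)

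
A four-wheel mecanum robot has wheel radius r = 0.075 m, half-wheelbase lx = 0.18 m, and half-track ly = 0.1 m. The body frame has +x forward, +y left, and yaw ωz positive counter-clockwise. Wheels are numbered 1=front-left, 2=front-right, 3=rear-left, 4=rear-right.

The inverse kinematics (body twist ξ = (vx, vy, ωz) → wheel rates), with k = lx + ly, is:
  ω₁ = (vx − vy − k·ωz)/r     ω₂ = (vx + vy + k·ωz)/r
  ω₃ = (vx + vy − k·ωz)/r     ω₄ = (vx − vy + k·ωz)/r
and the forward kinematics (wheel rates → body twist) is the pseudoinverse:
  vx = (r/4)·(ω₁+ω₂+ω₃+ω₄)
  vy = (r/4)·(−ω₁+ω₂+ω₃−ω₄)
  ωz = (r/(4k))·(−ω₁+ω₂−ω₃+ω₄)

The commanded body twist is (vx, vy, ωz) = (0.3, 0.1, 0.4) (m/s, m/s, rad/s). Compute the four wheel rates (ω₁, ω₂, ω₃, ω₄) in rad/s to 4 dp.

k = lx + ly = 0.18 + 0.1 = 0.2800;  k·ωz = 0.2800·0.4 = 0.1120
ω₁ (FL) = (vx − vy − k·ωz)/r = 0.0880/0.075 = 1.1733
ω₂ (FR) = (vx + vy + k·ωz)/r = 0.5120/0.075 = 6.8267
ω₃ (RL) = (vx + vy − k·ωz)/r = 0.2880/0.075 = 3.8400
ω₄ (RR) = (vx − vy + k·ωz)/r = 0.3120/0.075 = 4.1600

(1.1733, 6.8267, 3.8400, 4.1600)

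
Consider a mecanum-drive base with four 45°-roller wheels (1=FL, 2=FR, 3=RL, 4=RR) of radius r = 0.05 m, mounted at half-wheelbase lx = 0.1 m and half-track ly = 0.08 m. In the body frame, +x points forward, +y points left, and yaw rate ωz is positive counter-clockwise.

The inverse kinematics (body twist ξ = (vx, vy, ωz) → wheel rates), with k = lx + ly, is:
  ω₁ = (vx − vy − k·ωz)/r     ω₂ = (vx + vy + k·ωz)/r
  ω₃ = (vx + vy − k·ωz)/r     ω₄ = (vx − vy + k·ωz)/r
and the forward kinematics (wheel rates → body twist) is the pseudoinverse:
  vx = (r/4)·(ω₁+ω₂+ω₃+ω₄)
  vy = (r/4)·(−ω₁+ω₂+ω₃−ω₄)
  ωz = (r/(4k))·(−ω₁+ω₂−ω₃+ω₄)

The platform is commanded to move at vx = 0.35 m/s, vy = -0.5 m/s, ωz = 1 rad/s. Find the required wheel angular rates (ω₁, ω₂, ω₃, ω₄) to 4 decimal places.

k = lx + ly = 0.1 + 0.08 = 0.1800;  k·ωz = 0.1800·1 = 0.1800
ω₁ (FL) = (vx − vy − k·ωz)/r = 0.6700/0.05 = 13.4000
ω₂ (FR) = (vx + vy + k·ωz)/r = 0.0300/0.05 = 0.6000
ω₃ (RL) = (vx + vy − k·ωz)/r = -0.3300/0.05 = -6.6000
ω₄ (RR) = (vx − vy + k·ωz)/r = 1.0300/0.05 = 20.6000

(13.4000, 0.6000, -6.6000, 20.6000)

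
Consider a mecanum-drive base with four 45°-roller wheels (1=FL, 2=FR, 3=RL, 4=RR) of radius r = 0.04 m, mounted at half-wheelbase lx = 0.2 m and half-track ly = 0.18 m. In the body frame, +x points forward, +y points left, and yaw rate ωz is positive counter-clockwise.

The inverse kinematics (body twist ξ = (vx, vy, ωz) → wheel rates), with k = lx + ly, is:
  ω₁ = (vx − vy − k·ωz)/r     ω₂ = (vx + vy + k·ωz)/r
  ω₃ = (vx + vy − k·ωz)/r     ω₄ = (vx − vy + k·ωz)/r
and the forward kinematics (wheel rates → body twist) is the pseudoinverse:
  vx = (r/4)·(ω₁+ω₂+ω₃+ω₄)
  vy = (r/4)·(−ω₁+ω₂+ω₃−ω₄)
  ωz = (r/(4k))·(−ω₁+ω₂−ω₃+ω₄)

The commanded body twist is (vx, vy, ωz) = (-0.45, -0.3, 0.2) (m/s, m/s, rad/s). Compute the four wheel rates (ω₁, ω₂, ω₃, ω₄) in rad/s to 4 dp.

(-5.6500, -16.8500, -20.6500, -1.8500)

k = lx + ly = 0.2 + 0.18 = 0.3800;  k·ωz = 0.3800·0.2 = 0.0760
ω₁ (FL) = (vx − vy − k·ωz)/r = -0.2260/0.04 = -5.6500
ω₂ (FR) = (vx + vy + k·ωz)/r = -0.6740/0.04 = -16.8500
ω₃ (RL) = (vx + vy − k·ωz)/r = -0.8260/0.04 = -20.6500
ω₄ (RR) = (vx − vy + k·ωz)/r = -0.0740/0.04 = -1.8500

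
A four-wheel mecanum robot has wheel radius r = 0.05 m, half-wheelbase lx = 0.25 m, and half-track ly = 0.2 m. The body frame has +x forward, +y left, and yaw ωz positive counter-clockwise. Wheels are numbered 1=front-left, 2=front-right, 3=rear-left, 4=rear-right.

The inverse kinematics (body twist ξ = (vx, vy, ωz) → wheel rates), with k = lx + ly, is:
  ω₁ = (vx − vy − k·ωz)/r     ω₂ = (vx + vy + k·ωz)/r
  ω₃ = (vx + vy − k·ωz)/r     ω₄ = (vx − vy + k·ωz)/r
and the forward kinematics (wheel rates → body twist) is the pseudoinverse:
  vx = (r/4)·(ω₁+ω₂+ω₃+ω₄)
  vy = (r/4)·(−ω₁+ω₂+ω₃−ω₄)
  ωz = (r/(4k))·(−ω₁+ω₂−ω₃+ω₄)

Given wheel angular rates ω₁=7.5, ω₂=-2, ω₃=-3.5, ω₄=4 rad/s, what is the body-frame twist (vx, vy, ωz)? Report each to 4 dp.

(0.0750, -0.2125, -0.0556)

k = lx + ly = 0.25 + 0.2 = 0.4500
ω₁+ω₂+ω₃+ω₄ = 6.0000  →  vx = (0.05/4)·6.0000 = 0.0750
−ω₁+ω₂+ω₃−ω₄ = -17.0000  →  vy = (0.05/4)·-17.0000 = -0.2125
−ω₁+ω₂−ω₃+ω₄ = -2.0000  →  ωz = (0.05/1.8000)·-2.0000 = -0.0556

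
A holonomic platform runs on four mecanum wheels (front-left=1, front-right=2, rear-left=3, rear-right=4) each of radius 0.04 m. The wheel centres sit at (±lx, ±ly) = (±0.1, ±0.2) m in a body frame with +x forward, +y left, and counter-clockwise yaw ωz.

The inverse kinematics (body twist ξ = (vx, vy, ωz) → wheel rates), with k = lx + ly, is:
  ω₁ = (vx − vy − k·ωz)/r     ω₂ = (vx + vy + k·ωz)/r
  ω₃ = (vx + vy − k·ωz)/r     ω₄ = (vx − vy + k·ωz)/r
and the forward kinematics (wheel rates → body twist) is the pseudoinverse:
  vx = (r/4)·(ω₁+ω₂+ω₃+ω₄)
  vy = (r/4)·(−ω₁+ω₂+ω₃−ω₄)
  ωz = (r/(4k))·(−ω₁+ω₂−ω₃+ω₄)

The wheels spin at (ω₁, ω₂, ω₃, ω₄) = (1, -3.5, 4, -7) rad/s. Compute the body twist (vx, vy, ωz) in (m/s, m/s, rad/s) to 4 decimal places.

k = lx + ly = 0.1 + 0.2 = 0.3000
ω₁+ω₂+ω₃+ω₄ = -5.5000  →  vx = (0.04/4)·-5.5000 = -0.0550
−ω₁+ω₂+ω₃−ω₄ = 6.5000  →  vy = (0.04/4)·6.5000 = 0.0650
−ω₁+ω₂−ω₃+ω₄ = -15.5000  →  ωz = (0.04/1.2000)·-15.5000 = -0.5167

(-0.0550, 0.0650, -0.5167)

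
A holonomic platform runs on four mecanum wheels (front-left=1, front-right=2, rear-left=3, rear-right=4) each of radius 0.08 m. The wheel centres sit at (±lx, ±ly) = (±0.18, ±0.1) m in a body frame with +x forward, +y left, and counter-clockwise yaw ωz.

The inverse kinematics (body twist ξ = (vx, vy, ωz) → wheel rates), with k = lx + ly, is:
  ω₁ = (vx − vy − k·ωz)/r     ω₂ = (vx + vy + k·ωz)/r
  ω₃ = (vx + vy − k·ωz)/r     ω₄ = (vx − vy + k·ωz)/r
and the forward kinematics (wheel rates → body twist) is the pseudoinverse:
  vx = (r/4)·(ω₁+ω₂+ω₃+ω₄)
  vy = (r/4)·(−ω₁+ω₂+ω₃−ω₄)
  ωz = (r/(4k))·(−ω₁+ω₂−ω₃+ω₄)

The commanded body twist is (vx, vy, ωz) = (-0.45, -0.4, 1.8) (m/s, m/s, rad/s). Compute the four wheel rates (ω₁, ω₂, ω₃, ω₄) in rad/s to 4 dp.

k = lx + ly = 0.18 + 0.1 = 0.2800;  k·ωz = 0.2800·1.8 = 0.5040
ω₁ (FL) = (vx − vy − k·ωz)/r = -0.5540/0.08 = -6.9250
ω₂ (FR) = (vx + vy + k·ωz)/r = -0.3460/0.08 = -4.3250
ω₃ (RL) = (vx + vy − k·ωz)/r = -1.3540/0.08 = -16.9250
ω₄ (RR) = (vx − vy + k·ωz)/r = 0.4540/0.08 = 5.6750

(-6.9250, -4.3250, -16.9250, 5.6750)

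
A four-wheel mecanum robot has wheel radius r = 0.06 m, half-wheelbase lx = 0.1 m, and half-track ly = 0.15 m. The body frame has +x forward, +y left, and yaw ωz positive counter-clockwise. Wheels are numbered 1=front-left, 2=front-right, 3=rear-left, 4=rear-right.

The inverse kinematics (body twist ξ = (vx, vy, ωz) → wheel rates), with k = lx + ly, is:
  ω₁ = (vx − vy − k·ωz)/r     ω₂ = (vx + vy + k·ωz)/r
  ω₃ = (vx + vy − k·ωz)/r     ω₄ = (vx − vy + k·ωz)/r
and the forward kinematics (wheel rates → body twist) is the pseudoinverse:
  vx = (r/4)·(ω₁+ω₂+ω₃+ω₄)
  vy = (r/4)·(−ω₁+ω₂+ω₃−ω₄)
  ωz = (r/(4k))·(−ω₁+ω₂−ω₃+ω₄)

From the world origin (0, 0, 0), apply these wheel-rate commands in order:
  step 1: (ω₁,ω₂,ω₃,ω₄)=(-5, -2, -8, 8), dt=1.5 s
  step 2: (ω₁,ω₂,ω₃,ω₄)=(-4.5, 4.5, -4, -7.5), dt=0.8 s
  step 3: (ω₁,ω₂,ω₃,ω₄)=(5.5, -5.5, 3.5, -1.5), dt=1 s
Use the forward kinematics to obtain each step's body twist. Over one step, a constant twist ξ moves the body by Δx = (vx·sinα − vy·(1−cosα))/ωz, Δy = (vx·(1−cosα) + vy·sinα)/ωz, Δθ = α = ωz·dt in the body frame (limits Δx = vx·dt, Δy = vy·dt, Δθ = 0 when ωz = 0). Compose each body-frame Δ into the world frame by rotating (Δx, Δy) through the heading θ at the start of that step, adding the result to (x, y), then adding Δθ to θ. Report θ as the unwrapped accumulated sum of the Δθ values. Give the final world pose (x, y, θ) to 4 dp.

(0.0849, -0.4248, 1.0140)

step 1: ξ=(vx,vy,ωz)=(-0.1050, -0.1950, 1.1400), dt=1.5 → body Δ=(0.1036, -0.2743, 1.7100) → world pose (0.1036, -0.2743, 1.7100)
step 2: ξ=(vx,vy,ωz)=(-0.1725, 0.1875, 0.3300), dt=0.8 → body Δ=(-0.1561, 0.1302, 0.2640) → world pose (-0.0037, -0.4469, 1.9740)
step 3: ξ=(vx,vy,ωz)=(0.0300, -0.0900, -0.9600), dt=1.0 → body Δ=(-0.0144, -0.0901, -0.9600) → world pose (0.0849, -0.4248, 1.0140)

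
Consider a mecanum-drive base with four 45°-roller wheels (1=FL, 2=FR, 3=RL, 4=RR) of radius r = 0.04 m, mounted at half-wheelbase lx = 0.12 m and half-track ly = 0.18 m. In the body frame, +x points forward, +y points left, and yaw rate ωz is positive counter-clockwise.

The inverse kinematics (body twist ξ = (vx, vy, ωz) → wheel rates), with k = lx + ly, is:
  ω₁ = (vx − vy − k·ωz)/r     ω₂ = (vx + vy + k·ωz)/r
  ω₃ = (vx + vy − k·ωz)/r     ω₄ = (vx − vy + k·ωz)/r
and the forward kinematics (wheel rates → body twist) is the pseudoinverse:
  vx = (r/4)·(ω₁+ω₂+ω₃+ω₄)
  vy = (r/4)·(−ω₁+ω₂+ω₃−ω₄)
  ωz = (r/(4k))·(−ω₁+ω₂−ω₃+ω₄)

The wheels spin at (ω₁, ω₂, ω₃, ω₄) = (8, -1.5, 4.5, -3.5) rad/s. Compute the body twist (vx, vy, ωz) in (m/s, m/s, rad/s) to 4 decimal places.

(0.0750, -0.0150, -0.5833)

k = lx + ly = 0.12 + 0.18 = 0.3000
ω₁+ω₂+ω₃+ω₄ = 7.5000  →  vx = (0.04/4)·7.5000 = 0.0750
−ω₁+ω₂+ω₃−ω₄ = -1.5000  →  vy = (0.04/4)·-1.5000 = -0.0150
−ω₁+ω₂−ω₃+ω₄ = -17.5000  →  ωz = (0.04/1.2000)·-17.5000 = -0.5833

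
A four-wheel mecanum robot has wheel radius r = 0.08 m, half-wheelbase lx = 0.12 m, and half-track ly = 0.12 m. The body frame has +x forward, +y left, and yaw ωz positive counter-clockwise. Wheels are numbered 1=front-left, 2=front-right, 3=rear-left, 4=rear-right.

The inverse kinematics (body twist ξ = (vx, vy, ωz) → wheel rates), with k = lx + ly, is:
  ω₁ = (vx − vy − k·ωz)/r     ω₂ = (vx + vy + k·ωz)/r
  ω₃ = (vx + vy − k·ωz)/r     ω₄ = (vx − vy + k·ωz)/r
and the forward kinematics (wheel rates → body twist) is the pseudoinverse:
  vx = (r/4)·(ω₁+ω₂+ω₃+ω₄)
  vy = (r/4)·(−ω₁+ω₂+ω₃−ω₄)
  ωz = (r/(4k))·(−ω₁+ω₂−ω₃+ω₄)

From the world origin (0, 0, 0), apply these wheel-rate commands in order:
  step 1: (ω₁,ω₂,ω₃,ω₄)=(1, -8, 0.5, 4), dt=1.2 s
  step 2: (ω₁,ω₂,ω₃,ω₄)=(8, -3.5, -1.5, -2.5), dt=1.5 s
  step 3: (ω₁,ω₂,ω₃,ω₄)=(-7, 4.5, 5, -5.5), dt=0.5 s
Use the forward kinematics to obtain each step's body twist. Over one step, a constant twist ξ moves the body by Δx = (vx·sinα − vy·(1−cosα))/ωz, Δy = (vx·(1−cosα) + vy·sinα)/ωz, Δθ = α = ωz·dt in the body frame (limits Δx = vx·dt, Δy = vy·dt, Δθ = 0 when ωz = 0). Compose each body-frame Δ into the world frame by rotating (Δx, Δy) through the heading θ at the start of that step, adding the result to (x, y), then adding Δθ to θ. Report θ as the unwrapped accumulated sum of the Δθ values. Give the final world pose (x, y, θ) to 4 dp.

step 1: ξ=(vx,vy,ωz)=(-0.0500, -0.2500, -0.4583), dt=1.2 → body Δ=(-0.1375, -0.2690, -0.5500) → world pose (-0.1375, -0.2690, -0.5500)
step 2: ξ=(vx,vy,ωz)=(0.0100, -0.2100, -1.0417), dt=1.5 → body Δ=(-0.1903, -0.2111, -1.5625) → world pose (-0.4101, -0.3495, -2.1125)
step 3: ξ=(vx,vy,ωz)=(-0.0600, 0.4400, 0.0833), dt=0.5 → body Δ=(-0.0346, 0.2193, 0.0417) → world pose (-0.2043, -0.4330, -2.0708)

(-0.2043, -0.4330, -2.0708)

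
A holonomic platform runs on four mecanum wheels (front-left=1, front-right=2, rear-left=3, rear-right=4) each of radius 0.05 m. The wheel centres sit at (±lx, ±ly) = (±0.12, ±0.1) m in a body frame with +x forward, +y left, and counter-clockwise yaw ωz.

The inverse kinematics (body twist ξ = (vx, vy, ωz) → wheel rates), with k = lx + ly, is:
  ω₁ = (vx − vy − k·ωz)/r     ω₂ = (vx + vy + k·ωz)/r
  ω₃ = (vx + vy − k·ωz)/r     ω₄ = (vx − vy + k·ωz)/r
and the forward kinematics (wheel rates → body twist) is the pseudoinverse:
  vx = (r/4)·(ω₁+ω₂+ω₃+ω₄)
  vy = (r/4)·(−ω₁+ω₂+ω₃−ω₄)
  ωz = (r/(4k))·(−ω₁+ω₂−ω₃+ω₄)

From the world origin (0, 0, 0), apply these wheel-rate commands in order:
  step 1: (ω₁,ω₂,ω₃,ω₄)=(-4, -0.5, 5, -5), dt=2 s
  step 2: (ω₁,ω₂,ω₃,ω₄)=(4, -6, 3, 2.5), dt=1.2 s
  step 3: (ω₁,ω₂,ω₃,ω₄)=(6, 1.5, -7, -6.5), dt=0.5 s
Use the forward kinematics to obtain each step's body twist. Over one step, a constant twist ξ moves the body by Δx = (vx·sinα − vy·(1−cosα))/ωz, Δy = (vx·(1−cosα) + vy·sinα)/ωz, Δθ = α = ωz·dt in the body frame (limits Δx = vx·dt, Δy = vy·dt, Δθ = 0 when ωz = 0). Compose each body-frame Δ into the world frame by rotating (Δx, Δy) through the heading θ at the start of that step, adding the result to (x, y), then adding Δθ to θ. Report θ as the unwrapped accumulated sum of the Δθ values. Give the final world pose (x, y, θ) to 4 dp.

step 1: ξ=(vx,vy,ωz)=(-0.0563, 0.1688, -0.3693), dt=2.0 → body Δ=(0.0165, 0.3473, -0.7386) → world pose (0.0165, 0.3473, -0.7386)
step 2: ξ=(vx,vy,ωz)=(0.0437, -0.1188, -0.5966), dt=1.2 → body Δ=(-0.0007, -0.1486, -0.7159) → world pose (-0.0841, 0.2379, -1.4545)
step 3: ξ=(vx,vy,ωz)=(-0.0750, -0.0625, -0.2273), dt=0.5 → body Δ=(-0.0392, -0.0291, -0.1136) → world pose (-0.1175, 0.2735, -1.5682)

(-0.1175, 0.2735, -1.5682)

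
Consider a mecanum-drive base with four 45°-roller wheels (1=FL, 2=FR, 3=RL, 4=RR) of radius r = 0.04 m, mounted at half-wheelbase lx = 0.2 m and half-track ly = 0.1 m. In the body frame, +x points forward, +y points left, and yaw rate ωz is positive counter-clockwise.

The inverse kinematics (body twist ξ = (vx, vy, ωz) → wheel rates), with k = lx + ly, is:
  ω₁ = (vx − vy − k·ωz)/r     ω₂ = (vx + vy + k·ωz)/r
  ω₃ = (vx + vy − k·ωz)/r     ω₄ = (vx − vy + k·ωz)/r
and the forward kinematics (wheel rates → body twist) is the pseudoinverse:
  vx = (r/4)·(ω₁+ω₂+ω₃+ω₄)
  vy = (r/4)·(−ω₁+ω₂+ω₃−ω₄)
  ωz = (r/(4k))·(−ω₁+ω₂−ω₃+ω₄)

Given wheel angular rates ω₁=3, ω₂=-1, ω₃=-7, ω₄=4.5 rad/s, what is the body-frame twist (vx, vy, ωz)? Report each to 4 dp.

k = lx + ly = 0.2 + 0.1 = 0.3000
ω₁+ω₂+ω₃+ω₄ = -0.5000  →  vx = (0.04/4)·-0.5000 = -0.0050
−ω₁+ω₂+ω₃−ω₄ = -15.5000  →  vy = (0.04/4)·-15.5000 = -0.1550
−ω₁+ω₂−ω₃+ω₄ = 7.5000  →  ωz = (0.04/1.2000)·7.5000 = 0.2500

(-0.0050, -0.1550, 0.2500)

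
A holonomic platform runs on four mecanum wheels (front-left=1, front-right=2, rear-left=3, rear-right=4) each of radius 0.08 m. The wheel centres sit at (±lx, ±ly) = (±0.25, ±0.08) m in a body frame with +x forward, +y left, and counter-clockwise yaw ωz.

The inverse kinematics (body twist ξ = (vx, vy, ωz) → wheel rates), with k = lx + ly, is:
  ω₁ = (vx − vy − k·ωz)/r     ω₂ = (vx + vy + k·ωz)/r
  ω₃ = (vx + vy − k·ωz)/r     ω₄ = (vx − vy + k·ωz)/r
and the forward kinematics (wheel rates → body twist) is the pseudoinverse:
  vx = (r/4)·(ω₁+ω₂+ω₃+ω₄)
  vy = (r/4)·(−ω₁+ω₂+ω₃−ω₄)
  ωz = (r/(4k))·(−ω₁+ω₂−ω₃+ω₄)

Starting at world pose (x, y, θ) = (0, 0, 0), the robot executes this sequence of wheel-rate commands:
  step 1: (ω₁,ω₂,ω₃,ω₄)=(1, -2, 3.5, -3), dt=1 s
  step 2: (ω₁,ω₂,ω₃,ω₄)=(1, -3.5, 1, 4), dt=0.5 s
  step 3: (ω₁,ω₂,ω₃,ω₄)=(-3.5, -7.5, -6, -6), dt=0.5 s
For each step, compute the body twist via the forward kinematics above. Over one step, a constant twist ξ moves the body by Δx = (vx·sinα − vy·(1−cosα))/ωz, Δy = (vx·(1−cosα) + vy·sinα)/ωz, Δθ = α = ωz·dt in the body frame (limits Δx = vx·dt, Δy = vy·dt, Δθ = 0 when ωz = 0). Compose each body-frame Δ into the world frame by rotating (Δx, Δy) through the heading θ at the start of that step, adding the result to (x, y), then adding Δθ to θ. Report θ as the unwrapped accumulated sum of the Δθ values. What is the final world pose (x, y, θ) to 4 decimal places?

step 1: ξ=(vx,vy,ωz)=(-0.0100, 0.0700, -0.5758), dt=1.0 → body Δ=(0.0101, 0.0690, -0.5758) → world pose (0.0101, 0.0690, -0.5758)
step 2: ξ=(vx,vy,ωz)=(0.0500, -0.1500, -0.0909), dt=0.5 → body Δ=(0.0233, -0.0755, -0.0455) → world pose (-0.0115, -0.0070, -0.6212)
step 3: ξ=(vx,vy,ωz)=(-0.4600, -0.0800, -0.2424), dt=0.5 → body Δ=(-0.2319, -0.0260, -0.1212) → world pose (-0.2151, 0.1068, -0.7424)

(-0.2151, 0.1068, -0.7424)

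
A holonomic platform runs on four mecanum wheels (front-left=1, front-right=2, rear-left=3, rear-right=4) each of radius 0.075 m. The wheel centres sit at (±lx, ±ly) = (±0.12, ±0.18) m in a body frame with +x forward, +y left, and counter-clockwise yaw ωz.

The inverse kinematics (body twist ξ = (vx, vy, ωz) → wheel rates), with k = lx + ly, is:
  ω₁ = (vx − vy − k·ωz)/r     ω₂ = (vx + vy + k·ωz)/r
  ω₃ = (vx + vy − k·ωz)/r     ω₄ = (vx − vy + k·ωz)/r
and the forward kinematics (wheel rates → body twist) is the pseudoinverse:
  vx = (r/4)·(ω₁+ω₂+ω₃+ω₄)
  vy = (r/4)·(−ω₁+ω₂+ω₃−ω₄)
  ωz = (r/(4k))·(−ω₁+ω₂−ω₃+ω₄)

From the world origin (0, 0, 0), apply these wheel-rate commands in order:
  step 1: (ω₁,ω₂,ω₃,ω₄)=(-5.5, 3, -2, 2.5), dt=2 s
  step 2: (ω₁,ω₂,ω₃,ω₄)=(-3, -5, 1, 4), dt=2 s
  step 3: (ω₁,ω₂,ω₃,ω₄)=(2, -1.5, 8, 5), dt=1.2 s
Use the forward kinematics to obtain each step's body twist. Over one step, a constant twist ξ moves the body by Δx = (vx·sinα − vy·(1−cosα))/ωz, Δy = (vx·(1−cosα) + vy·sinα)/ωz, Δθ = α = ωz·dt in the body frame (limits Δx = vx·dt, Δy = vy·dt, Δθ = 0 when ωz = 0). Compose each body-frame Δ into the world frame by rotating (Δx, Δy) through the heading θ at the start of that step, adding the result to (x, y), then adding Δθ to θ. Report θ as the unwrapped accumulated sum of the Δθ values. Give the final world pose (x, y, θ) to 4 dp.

(0.0863, 0.2531, 1.2625)

step 1: ξ=(vx,vy,ωz)=(-0.0375, 0.0750, 0.8125), dt=2.0 → body Δ=(-0.1434, 0.0435, 1.6250) → world pose (-0.1434, 0.0435, 1.6250)
step 2: ξ=(vx,vy,ωz)=(-0.0562, -0.0938, 0.0625), dt=2.0 → body Δ=(-0.1005, -0.1940, 0.1250) → world pose (0.0558, -0.0463, 1.7500)
step 3: ξ=(vx,vy,ωz)=(0.2531, -0.0094, -0.4062), dt=1.2 → body Δ=(0.2892, -0.0834, -0.4875) → world pose (0.0863, 0.2531, 1.2625)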